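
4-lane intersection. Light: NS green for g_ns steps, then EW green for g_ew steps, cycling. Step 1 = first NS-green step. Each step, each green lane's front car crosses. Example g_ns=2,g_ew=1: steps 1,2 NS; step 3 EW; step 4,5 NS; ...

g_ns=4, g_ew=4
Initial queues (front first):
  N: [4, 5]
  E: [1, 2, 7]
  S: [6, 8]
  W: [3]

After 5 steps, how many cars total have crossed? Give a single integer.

Answer: 6

Derivation:
Step 1 [NS]: N:car4-GO,E:wait,S:car6-GO,W:wait | queues: N=1 E=3 S=1 W=1
Step 2 [NS]: N:car5-GO,E:wait,S:car8-GO,W:wait | queues: N=0 E=3 S=0 W=1
Step 3 [NS]: N:empty,E:wait,S:empty,W:wait | queues: N=0 E=3 S=0 W=1
Step 4 [NS]: N:empty,E:wait,S:empty,W:wait | queues: N=0 E=3 S=0 W=1
Step 5 [EW]: N:wait,E:car1-GO,S:wait,W:car3-GO | queues: N=0 E=2 S=0 W=0
Cars crossed by step 5: 6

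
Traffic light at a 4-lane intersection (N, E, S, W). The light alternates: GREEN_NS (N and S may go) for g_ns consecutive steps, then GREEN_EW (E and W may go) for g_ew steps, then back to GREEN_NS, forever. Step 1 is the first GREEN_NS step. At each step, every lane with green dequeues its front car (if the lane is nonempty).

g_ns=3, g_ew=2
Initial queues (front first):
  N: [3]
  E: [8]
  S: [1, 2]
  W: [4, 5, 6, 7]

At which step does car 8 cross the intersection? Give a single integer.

Step 1 [NS]: N:car3-GO,E:wait,S:car1-GO,W:wait | queues: N=0 E=1 S=1 W=4
Step 2 [NS]: N:empty,E:wait,S:car2-GO,W:wait | queues: N=0 E=1 S=0 W=4
Step 3 [NS]: N:empty,E:wait,S:empty,W:wait | queues: N=0 E=1 S=0 W=4
Step 4 [EW]: N:wait,E:car8-GO,S:wait,W:car4-GO | queues: N=0 E=0 S=0 W=3
Step 5 [EW]: N:wait,E:empty,S:wait,W:car5-GO | queues: N=0 E=0 S=0 W=2
Step 6 [NS]: N:empty,E:wait,S:empty,W:wait | queues: N=0 E=0 S=0 W=2
Step 7 [NS]: N:empty,E:wait,S:empty,W:wait | queues: N=0 E=0 S=0 W=2
Step 8 [NS]: N:empty,E:wait,S:empty,W:wait | queues: N=0 E=0 S=0 W=2
Step 9 [EW]: N:wait,E:empty,S:wait,W:car6-GO | queues: N=0 E=0 S=0 W=1
Step 10 [EW]: N:wait,E:empty,S:wait,W:car7-GO | queues: N=0 E=0 S=0 W=0
Car 8 crosses at step 4

4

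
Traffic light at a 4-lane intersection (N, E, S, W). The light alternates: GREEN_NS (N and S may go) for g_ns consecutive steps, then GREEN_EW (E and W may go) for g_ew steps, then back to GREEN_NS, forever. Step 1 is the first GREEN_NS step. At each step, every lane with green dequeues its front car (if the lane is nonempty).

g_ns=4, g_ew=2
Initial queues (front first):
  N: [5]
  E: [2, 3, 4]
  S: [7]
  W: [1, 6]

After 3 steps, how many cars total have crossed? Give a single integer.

Answer: 2

Derivation:
Step 1 [NS]: N:car5-GO,E:wait,S:car7-GO,W:wait | queues: N=0 E=3 S=0 W=2
Step 2 [NS]: N:empty,E:wait,S:empty,W:wait | queues: N=0 E=3 S=0 W=2
Step 3 [NS]: N:empty,E:wait,S:empty,W:wait | queues: N=0 E=3 S=0 W=2
Cars crossed by step 3: 2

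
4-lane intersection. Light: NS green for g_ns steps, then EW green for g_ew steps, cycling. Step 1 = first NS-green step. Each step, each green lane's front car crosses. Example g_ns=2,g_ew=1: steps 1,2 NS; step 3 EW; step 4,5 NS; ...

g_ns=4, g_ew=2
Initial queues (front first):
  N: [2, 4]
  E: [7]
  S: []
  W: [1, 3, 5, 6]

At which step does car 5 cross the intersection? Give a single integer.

Step 1 [NS]: N:car2-GO,E:wait,S:empty,W:wait | queues: N=1 E=1 S=0 W=4
Step 2 [NS]: N:car4-GO,E:wait,S:empty,W:wait | queues: N=0 E=1 S=0 W=4
Step 3 [NS]: N:empty,E:wait,S:empty,W:wait | queues: N=0 E=1 S=0 W=4
Step 4 [NS]: N:empty,E:wait,S:empty,W:wait | queues: N=0 E=1 S=0 W=4
Step 5 [EW]: N:wait,E:car7-GO,S:wait,W:car1-GO | queues: N=0 E=0 S=0 W=3
Step 6 [EW]: N:wait,E:empty,S:wait,W:car3-GO | queues: N=0 E=0 S=0 W=2
Step 7 [NS]: N:empty,E:wait,S:empty,W:wait | queues: N=0 E=0 S=0 W=2
Step 8 [NS]: N:empty,E:wait,S:empty,W:wait | queues: N=0 E=0 S=0 W=2
Step 9 [NS]: N:empty,E:wait,S:empty,W:wait | queues: N=0 E=0 S=0 W=2
Step 10 [NS]: N:empty,E:wait,S:empty,W:wait | queues: N=0 E=0 S=0 W=2
Step 11 [EW]: N:wait,E:empty,S:wait,W:car5-GO | queues: N=0 E=0 S=0 W=1
Step 12 [EW]: N:wait,E:empty,S:wait,W:car6-GO | queues: N=0 E=0 S=0 W=0
Car 5 crosses at step 11

11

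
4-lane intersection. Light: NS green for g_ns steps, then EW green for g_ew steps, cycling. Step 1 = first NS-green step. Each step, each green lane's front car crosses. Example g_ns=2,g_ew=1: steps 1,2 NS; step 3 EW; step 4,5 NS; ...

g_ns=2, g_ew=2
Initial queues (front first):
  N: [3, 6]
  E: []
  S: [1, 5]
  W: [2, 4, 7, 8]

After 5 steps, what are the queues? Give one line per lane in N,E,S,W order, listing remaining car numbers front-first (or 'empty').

Step 1 [NS]: N:car3-GO,E:wait,S:car1-GO,W:wait | queues: N=1 E=0 S=1 W=4
Step 2 [NS]: N:car6-GO,E:wait,S:car5-GO,W:wait | queues: N=0 E=0 S=0 W=4
Step 3 [EW]: N:wait,E:empty,S:wait,W:car2-GO | queues: N=0 E=0 S=0 W=3
Step 4 [EW]: N:wait,E:empty,S:wait,W:car4-GO | queues: N=0 E=0 S=0 W=2
Step 5 [NS]: N:empty,E:wait,S:empty,W:wait | queues: N=0 E=0 S=0 W=2

N: empty
E: empty
S: empty
W: 7 8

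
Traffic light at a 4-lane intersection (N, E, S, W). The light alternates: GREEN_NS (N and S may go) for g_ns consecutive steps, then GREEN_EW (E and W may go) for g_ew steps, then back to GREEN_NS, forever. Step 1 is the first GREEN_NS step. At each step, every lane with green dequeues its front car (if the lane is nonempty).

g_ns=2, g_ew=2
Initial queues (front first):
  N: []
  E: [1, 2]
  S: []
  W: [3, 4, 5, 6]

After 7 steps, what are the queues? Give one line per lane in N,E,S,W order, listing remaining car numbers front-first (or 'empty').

Step 1 [NS]: N:empty,E:wait,S:empty,W:wait | queues: N=0 E=2 S=0 W=4
Step 2 [NS]: N:empty,E:wait,S:empty,W:wait | queues: N=0 E=2 S=0 W=4
Step 3 [EW]: N:wait,E:car1-GO,S:wait,W:car3-GO | queues: N=0 E=1 S=0 W=3
Step 4 [EW]: N:wait,E:car2-GO,S:wait,W:car4-GO | queues: N=0 E=0 S=0 W=2
Step 5 [NS]: N:empty,E:wait,S:empty,W:wait | queues: N=0 E=0 S=0 W=2
Step 6 [NS]: N:empty,E:wait,S:empty,W:wait | queues: N=0 E=0 S=0 W=2
Step 7 [EW]: N:wait,E:empty,S:wait,W:car5-GO | queues: N=0 E=0 S=0 W=1

N: empty
E: empty
S: empty
W: 6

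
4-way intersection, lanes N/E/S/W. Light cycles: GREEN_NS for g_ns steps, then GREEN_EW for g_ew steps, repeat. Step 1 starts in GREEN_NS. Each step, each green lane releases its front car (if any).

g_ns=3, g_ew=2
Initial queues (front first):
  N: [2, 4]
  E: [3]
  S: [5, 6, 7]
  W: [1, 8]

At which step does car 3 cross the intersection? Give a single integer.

Step 1 [NS]: N:car2-GO,E:wait,S:car5-GO,W:wait | queues: N=1 E=1 S=2 W=2
Step 2 [NS]: N:car4-GO,E:wait,S:car6-GO,W:wait | queues: N=0 E=1 S=1 W=2
Step 3 [NS]: N:empty,E:wait,S:car7-GO,W:wait | queues: N=0 E=1 S=0 W=2
Step 4 [EW]: N:wait,E:car3-GO,S:wait,W:car1-GO | queues: N=0 E=0 S=0 W=1
Step 5 [EW]: N:wait,E:empty,S:wait,W:car8-GO | queues: N=0 E=0 S=0 W=0
Car 3 crosses at step 4

4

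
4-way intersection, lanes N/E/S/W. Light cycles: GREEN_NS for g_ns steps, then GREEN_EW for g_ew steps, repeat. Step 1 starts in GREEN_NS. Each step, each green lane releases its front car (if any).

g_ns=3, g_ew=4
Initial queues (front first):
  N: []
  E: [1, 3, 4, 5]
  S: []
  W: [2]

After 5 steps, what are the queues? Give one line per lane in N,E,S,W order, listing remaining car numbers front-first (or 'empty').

Step 1 [NS]: N:empty,E:wait,S:empty,W:wait | queues: N=0 E=4 S=0 W=1
Step 2 [NS]: N:empty,E:wait,S:empty,W:wait | queues: N=0 E=4 S=0 W=1
Step 3 [NS]: N:empty,E:wait,S:empty,W:wait | queues: N=0 E=4 S=0 W=1
Step 4 [EW]: N:wait,E:car1-GO,S:wait,W:car2-GO | queues: N=0 E=3 S=0 W=0
Step 5 [EW]: N:wait,E:car3-GO,S:wait,W:empty | queues: N=0 E=2 S=0 W=0

N: empty
E: 4 5
S: empty
W: empty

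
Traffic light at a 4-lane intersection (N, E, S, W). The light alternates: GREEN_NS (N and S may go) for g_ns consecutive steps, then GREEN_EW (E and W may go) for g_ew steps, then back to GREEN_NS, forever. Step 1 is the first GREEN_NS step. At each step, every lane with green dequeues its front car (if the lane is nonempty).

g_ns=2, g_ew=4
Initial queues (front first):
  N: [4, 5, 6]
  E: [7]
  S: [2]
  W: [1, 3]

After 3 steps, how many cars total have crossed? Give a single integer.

Step 1 [NS]: N:car4-GO,E:wait,S:car2-GO,W:wait | queues: N=2 E=1 S=0 W=2
Step 2 [NS]: N:car5-GO,E:wait,S:empty,W:wait | queues: N=1 E=1 S=0 W=2
Step 3 [EW]: N:wait,E:car7-GO,S:wait,W:car1-GO | queues: N=1 E=0 S=0 W=1
Cars crossed by step 3: 5

Answer: 5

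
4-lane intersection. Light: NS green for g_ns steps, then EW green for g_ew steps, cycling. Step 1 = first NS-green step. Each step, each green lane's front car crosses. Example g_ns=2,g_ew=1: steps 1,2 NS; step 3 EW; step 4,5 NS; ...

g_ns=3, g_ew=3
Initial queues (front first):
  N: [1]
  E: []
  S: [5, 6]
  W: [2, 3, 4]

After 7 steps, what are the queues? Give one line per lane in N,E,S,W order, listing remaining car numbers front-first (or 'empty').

Step 1 [NS]: N:car1-GO,E:wait,S:car5-GO,W:wait | queues: N=0 E=0 S=1 W=3
Step 2 [NS]: N:empty,E:wait,S:car6-GO,W:wait | queues: N=0 E=0 S=0 W=3
Step 3 [NS]: N:empty,E:wait,S:empty,W:wait | queues: N=0 E=0 S=0 W=3
Step 4 [EW]: N:wait,E:empty,S:wait,W:car2-GO | queues: N=0 E=0 S=0 W=2
Step 5 [EW]: N:wait,E:empty,S:wait,W:car3-GO | queues: N=0 E=0 S=0 W=1
Step 6 [EW]: N:wait,E:empty,S:wait,W:car4-GO | queues: N=0 E=0 S=0 W=0

N: empty
E: empty
S: empty
W: empty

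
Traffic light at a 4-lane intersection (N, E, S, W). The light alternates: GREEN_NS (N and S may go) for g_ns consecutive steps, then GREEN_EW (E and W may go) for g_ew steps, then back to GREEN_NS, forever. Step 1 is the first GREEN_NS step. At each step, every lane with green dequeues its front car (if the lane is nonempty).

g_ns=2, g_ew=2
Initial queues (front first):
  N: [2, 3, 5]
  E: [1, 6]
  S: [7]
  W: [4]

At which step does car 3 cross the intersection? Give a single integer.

Step 1 [NS]: N:car2-GO,E:wait,S:car7-GO,W:wait | queues: N=2 E=2 S=0 W=1
Step 2 [NS]: N:car3-GO,E:wait,S:empty,W:wait | queues: N=1 E=2 S=0 W=1
Step 3 [EW]: N:wait,E:car1-GO,S:wait,W:car4-GO | queues: N=1 E=1 S=0 W=0
Step 4 [EW]: N:wait,E:car6-GO,S:wait,W:empty | queues: N=1 E=0 S=0 W=0
Step 5 [NS]: N:car5-GO,E:wait,S:empty,W:wait | queues: N=0 E=0 S=0 W=0
Car 3 crosses at step 2

2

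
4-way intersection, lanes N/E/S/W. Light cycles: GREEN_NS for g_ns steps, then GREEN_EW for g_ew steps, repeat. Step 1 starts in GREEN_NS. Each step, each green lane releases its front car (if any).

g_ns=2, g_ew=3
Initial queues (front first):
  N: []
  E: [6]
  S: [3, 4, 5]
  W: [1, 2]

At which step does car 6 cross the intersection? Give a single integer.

Step 1 [NS]: N:empty,E:wait,S:car3-GO,W:wait | queues: N=0 E=1 S=2 W=2
Step 2 [NS]: N:empty,E:wait,S:car4-GO,W:wait | queues: N=0 E=1 S=1 W=2
Step 3 [EW]: N:wait,E:car6-GO,S:wait,W:car1-GO | queues: N=0 E=0 S=1 W=1
Step 4 [EW]: N:wait,E:empty,S:wait,W:car2-GO | queues: N=0 E=0 S=1 W=0
Step 5 [EW]: N:wait,E:empty,S:wait,W:empty | queues: N=0 E=0 S=1 W=0
Step 6 [NS]: N:empty,E:wait,S:car5-GO,W:wait | queues: N=0 E=0 S=0 W=0
Car 6 crosses at step 3

3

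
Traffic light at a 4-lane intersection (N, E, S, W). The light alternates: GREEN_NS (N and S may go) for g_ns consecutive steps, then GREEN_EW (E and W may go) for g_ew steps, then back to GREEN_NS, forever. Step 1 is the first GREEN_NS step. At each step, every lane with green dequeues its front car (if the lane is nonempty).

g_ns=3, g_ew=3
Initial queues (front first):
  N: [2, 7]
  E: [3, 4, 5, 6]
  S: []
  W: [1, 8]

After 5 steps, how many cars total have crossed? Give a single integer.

Step 1 [NS]: N:car2-GO,E:wait,S:empty,W:wait | queues: N=1 E=4 S=0 W=2
Step 2 [NS]: N:car7-GO,E:wait,S:empty,W:wait | queues: N=0 E=4 S=0 W=2
Step 3 [NS]: N:empty,E:wait,S:empty,W:wait | queues: N=0 E=4 S=0 W=2
Step 4 [EW]: N:wait,E:car3-GO,S:wait,W:car1-GO | queues: N=0 E=3 S=0 W=1
Step 5 [EW]: N:wait,E:car4-GO,S:wait,W:car8-GO | queues: N=0 E=2 S=0 W=0
Cars crossed by step 5: 6

Answer: 6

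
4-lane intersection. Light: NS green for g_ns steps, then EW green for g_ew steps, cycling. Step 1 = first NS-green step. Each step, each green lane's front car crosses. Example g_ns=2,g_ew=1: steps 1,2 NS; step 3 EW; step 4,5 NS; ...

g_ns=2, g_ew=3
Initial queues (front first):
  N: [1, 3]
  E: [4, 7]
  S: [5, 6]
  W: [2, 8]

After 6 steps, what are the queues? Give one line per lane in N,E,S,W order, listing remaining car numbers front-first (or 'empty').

Step 1 [NS]: N:car1-GO,E:wait,S:car5-GO,W:wait | queues: N=1 E=2 S=1 W=2
Step 2 [NS]: N:car3-GO,E:wait,S:car6-GO,W:wait | queues: N=0 E=2 S=0 W=2
Step 3 [EW]: N:wait,E:car4-GO,S:wait,W:car2-GO | queues: N=0 E=1 S=0 W=1
Step 4 [EW]: N:wait,E:car7-GO,S:wait,W:car8-GO | queues: N=0 E=0 S=0 W=0

N: empty
E: empty
S: empty
W: empty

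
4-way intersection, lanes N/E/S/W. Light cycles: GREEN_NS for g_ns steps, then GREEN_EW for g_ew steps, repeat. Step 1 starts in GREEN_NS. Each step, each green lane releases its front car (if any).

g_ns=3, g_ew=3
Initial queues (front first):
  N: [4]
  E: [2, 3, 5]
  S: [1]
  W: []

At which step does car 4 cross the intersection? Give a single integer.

Step 1 [NS]: N:car4-GO,E:wait,S:car1-GO,W:wait | queues: N=0 E=3 S=0 W=0
Step 2 [NS]: N:empty,E:wait,S:empty,W:wait | queues: N=0 E=3 S=0 W=0
Step 3 [NS]: N:empty,E:wait,S:empty,W:wait | queues: N=0 E=3 S=0 W=0
Step 4 [EW]: N:wait,E:car2-GO,S:wait,W:empty | queues: N=0 E=2 S=0 W=0
Step 5 [EW]: N:wait,E:car3-GO,S:wait,W:empty | queues: N=0 E=1 S=0 W=0
Step 6 [EW]: N:wait,E:car5-GO,S:wait,W:empty | queues: N=0 E=0 S=0 W=0
Car 4 crosses at step 1

1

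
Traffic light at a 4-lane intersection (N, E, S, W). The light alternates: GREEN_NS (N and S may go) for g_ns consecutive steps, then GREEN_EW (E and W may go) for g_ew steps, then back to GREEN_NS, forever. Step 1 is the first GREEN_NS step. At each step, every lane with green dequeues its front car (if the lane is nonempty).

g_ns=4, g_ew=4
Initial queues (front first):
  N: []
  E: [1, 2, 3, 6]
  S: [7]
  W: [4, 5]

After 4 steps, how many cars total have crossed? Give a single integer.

Answer: 1

Derivation:
Step 1 [NS]: N:empty,E:wait,S:car7-GO,W:wait | queues: N=0 E=4 S=0 W=2
Step 2 [NS]: N:empty,E:wait,S:empty,W:wait | queues: N=0 E=4 S=0 W=2
Step 3 [NS]: N:empty,E:wait,S:empty,W:wait | queues: N=0 E=4 S=0 W=2
Step 4 [NS]: N:empty,E:wait,S:empty,W:wait | queues: N=0 E=4 S=0 W=2
Cars crossed by step 4: 1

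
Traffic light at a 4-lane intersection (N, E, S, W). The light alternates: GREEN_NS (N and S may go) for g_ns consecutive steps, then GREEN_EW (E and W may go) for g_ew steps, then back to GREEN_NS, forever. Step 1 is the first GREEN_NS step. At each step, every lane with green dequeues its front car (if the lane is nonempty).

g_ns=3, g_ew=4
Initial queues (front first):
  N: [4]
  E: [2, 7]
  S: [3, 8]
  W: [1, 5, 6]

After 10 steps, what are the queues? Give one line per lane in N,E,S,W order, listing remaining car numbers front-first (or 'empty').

Step 1 [NS]: N:car4-GO,E:wait,S:car3-GO,W:wait | queues: N=0 E=2 S=1 W=3
Step 2 [NS]: N:empty,E:wait,S:car8-GO,W:wait | queues: N=0 E=2 S=0 W=3
Step 3 [NS]: N:empty,E:wait,S:empty,W:wait | queues: N=0 E=2 S=0 W=3
Step 4 [EW]: N:wait,E:car2-GO,S:wait,W:car1-GO | queues: N=0 E=1 S=0 W=2
Step 5 [EW]: N:wait,E:car7-GO,S:wait,W:car5-GO | queues: N=0 E=0 S=0 W=1
Step 6 [EW]: N:wait,E:empty,S:wait,W:car6-GO | queues: N=0 E=0 S=0 W=0

N: empty
E: empty
S: empty
W: empty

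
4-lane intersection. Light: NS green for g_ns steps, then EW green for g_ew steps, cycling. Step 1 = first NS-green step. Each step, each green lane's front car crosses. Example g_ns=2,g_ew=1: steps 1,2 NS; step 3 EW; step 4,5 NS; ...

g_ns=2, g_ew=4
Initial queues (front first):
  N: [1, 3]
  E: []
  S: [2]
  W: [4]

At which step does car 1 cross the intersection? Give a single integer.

Step 1 [NS]: N:car1-GO,E:wait,S:car2-GO,W:wait | queues: N=1 E=0 S=0 W=1
Step 2 [NS]: N:car3-GO,E:wait,S:empty,W:wait | queues: N=0 E=0 S=0 W=1
Step 3 [EW]: N:wait,E:empty,S:wait,W:car4-GO | queues: N=0 E=0 S=0 W=0
Car 1 crosses at step 1

1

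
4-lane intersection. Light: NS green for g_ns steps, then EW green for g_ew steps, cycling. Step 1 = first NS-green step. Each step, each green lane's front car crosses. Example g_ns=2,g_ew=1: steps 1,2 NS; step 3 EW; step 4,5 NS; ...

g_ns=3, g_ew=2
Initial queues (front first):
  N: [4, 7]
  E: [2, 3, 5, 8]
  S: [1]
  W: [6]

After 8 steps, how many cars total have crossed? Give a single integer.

Answer: 6

Derivation:
Step 1 [NS]: N:car4-GO,E:wait,S:car1-GO,W:wait | queues: N=1 E=4 S=0 W=1
Step 2 [NS]: N:car7-GO,E:wait,S:empty,W:wait | queues: N=0 E=4 S=0 W=1
Step 3 [NS]: N:empty,E:wait,S:empty,W:wait | queues: N=0 E=4 S=0 W=1
Step 4 [EW]: N:wait,E:car2-GO,S:wait,W:car6-GO | queues: N=0 E=3 S=0 W=0
Step 5 [EW]: N:wait,E:car3-GO,S:wait,W:empty | queues: N=0 E=2 S=0 W=0
Step 6 [NS]: N:empty,E:wait,S:empty,W:wait | queues: N=0 E=2 S=0 W=0
Step 7 [NS]: N:empty,E:wait,S:empty,W:wait | queues: N=0 E=2 S=0 W=0
Step 8 [NS]: N:empty,E:wait,S:empty,W:wait | queues: N=0 E=2 S=0 W=0
Cars crossed by step 8: 6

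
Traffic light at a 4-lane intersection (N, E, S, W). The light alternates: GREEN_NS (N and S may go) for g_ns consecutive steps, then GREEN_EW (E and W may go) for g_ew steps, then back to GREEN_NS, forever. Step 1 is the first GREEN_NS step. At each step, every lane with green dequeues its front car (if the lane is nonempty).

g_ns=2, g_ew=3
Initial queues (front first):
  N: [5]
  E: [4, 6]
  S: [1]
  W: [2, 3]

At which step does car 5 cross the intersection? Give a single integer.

Step 1 [NS]: N:car5-GO,E:wait,S:car1-GO,W:wait | queues: N=0 E=2 S=0 W=2
Step 2 [NS]: N:empty,E:wait,S:empty,W:wait | queues: N=0 E=2 S=0 W=2
Step 3 [EW]: N:wait,E:car4-GO,S:wait,W:car2-GO | queues: N=0 E=1 S=0 W=1
Step 4 [EW]: N:wait,E:car6-GO,S:wait,W:car3-GO | queues: N=0 E=0 S=0 W=0
Car 5 crosses at step 1

1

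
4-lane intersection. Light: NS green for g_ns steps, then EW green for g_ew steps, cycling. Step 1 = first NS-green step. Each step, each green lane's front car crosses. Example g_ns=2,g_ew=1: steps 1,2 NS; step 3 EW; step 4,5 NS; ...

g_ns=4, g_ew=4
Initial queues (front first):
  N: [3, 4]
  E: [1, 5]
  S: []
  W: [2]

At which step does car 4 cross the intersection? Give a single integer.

Step 1 [NS]: N:car3-GO,E:wait,S:empty,W:wait | queues: N=1 E=2 S=0 W=1
Step 2 [NS]: N:car4-GO,E:wait,S:empty,W:wait | queues: N=0 E=2 S=0 W=1
Step 3 [NS]: N:empty,E:wait,S:empty,W:wait | queues: N=0 E=2 S=0 W=1
Step 4 [NS]: N:empty,E:wait,S:empty,W:wait | queues: N=0 E=2 S=0 W=1
Step 5 [EW]: N:wait,E:car1-GO,S:wait,W:car2-GO | queues: N=0 E=1 S=0 W=0
Step 6 [EW]: N:wait,E:car5-GO,S:wait,W:empty | queues: N=0 E=0 S=0 W=0
Car 4 crosses at step 2

2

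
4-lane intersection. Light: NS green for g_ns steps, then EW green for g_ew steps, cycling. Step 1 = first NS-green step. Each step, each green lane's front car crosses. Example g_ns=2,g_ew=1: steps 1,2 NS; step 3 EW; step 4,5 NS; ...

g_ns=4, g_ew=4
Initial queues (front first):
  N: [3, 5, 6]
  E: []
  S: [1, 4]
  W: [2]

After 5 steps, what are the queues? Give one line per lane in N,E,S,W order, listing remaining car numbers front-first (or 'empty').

Step 1 [NS]: N:car3-GO,E:wait,S:car1-GO,W:wait | queues: N=2 E=0 S=1 W=1
Step 2 [NS]: N:car5-GO,E:wait,S:car4-GO,W:wait | queues: N=1 E=0 S=0 W=1
Step 3 [NS]: N:car6-GO,E:wait,S:empty,W:wait | queues: N=0 E=0 S=0 W=1
Step 4 [NS]: N:empty,E:wait,S:empty,W:wait | queues: N=0 E=0 S=0 W=1
Step 5 [EW]: N:wait,E:empty,S:wait,W:car2-GO | queues: N=0 E=0 S=0 W=0

N: empty
E: empty
S: empty
W: empty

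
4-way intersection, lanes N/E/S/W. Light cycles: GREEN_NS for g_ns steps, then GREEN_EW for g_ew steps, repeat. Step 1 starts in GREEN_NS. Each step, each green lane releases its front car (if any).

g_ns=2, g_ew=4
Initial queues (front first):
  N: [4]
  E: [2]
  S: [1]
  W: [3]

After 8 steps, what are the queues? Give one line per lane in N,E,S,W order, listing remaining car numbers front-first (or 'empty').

Step 1 [NS]: N:car4-GO,E:wait,S:car1-GO,W:wait | queues: N=0 E=1 S=0 W=1
Step 2 [NS]: N:empty,E:wait,S:empty,W:wait | queues: N=0 E=1 S=0 W=1
Step 3 [EW]: N:wait,E:car2-GO,S:wait,W:car3-GO | queues: N=0 E=0 S=0 W=0

N: empty
E: empty
S: empty
W: empty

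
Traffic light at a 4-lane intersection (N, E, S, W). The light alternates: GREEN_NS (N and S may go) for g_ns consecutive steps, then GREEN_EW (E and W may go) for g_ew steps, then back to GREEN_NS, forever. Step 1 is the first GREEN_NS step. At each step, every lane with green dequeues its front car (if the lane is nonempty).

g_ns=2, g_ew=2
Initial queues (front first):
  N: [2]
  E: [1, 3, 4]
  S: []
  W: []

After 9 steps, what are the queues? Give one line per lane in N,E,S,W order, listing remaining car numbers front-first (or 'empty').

Step 1 [NS]: N:car2-GO,E:wait,S:empty,W:wait | queues: N=0 E=3 S=0 W=0
Step 2 [NS]: N:empty,E:wait,S:empty,W:wait | queues: N=0 E=3 S=0 W=0
Step 3 [EW]: N:wait,E:car1-GO,S:wait,W:empty | queues: N=0 E=2 S=0 W=0
Step 4 [EW]: N:wait,E:car3-GO,S:wait,W:empty | queues: N=0 E=1 S=0 W=0
Step 5 [NS]: N:empty,E:wait,S:empty,W:wait | queues: N=0 E=1 S=0 W=0
Step 6 [NS]: N:empty,E:wait,S:empty,W:wait | queues: N=0 E=1 S=0 W=0
Step 7 [EW]: N:wait,E:car4-GO,S:wait,W:empty | queues: N=0 E=0 S=0 W=0

N: empty
E: empty
S: empty
W: empty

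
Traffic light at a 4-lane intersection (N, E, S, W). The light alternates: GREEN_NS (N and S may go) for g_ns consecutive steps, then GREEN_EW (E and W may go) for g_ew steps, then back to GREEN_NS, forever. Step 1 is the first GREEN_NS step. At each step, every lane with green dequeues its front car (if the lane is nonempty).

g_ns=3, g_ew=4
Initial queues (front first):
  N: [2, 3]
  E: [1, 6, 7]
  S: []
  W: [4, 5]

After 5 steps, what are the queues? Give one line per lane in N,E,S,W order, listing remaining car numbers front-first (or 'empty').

Step 1 [NS]: N:car2-GO,E:wait,S:empty,W:wait | queues: N=1 E=3 S=0 W=2
Step 2 [NS]: N:car3-GO,E:wait,S:empty,W:wait | queues: N=0 E=3 S=0 W=2
Step 3 [NS]: N:empty,E:wait,S:empty,W:wait | queues: N=0 E=3 S=0 W=2
Step 4 [EW]: N:wait,E:car1-GO,S:wait,W:car4-GO | queues: N=0 E=2 S=0 W=1
Step 5 [EW]: N:wait,E:car6-GO,S:wait,W:car5-GO | queues: N=0 E=1 S=0 W=0

N: empty
E: 7
S: empty
W: empty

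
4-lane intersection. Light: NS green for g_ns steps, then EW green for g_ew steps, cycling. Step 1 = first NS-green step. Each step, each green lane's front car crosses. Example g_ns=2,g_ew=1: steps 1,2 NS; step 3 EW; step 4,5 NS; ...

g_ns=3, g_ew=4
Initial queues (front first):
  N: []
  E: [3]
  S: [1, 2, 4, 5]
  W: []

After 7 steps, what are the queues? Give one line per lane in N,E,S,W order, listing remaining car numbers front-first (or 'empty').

Step 1 [NS]: N:empty,E:wait,S:car1-GO,W:wait | queues: N=0 E=1 S=3 W=0
Step 2 [NS]: N:empty,E:wait,S:car2-GO,W:wait | queues: N=0 E=1 S=2 W=0
Step 3 [NS]: N:empty,E:wait,S:car4-GO,W:wait | queues: N=0 E=1 S=1 W=0
Step 4 [EW]: N:wait,E:car3-GO,S:wait,W:empty | queues: N=0 E=0 S=1 W=0
Step 5 [EW]: N:wait,E:empty,S:wait,W:empty | queues: N=0 E=0 S=1 W=0
Step 6 [EW]: N:wait,E:empty,S:wait,W:empty | queues: N=0 E=0 S=1 W=0
Step 7 [EW]: N:wait,E:empty,S:wait,W:empty | queues: N=0 E=0 S=1 W=0

N: empty
E: empty
S: 5
W: empty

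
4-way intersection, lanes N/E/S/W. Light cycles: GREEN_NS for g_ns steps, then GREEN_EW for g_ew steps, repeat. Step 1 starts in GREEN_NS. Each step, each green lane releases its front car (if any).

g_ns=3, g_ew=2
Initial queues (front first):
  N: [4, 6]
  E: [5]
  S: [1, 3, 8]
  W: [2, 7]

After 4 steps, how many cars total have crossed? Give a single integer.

Answer: 7

Derivation:
Step 1 [NS]: N:car4-GO,E:wait,S:car1-GO,W:wait | queues: N=1 E=1 S=2 W=2
Step 2 [NS]: N:car6-GO,E:wait,S:car3-GO,W:wait | queues: N=0 E=1 S=1 W=2
Step 3 [NS]: N:empty,E:wait,S:car8-GO,W:wait | queues: N=0 E=1 S=0 W=2
Step 4 [EW]: N:wait,E:car5-GO,S:wait,W:car2-GO | queues: N=0 E=0 S=0 W=1
Cars crossed by step 4: 7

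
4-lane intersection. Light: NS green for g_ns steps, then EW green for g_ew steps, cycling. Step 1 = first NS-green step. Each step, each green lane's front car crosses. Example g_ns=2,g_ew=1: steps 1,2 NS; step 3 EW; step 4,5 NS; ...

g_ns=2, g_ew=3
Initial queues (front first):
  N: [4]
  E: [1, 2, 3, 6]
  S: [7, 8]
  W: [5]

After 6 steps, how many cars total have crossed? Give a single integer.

Answer: 7

Derivation:
Step 1 [NS]: N:car4-GO,E:wait,S:car7-GO,W:wait | queues: N=0 E=4 S=1 W=1
Step 2 [NS]: N:empty,E:wait,S:car8-GO,W:wait | queues: N=0 E=4 S=0 W=1
Step 3 [EW]: N:wait,E:car1-GO,S:wait,W:car5-GO | queues: N=0 E=3 S=0 W=0
Step 4 [EW]: N:wait,E:car2-GO,S:wait,W:empty | queues: N=0 E=2 S=0 W=0
Step 5 [EW]: N:wait,E:car3-GO,S:wait,W:empty | queues: N=0 E=1 S=0 W=0
Step 6 [NS]: N:empty,E:wait,S:empty,W:wait | queues: N=0 E=1 S=0 W=0
Cars crossed by step 6: 7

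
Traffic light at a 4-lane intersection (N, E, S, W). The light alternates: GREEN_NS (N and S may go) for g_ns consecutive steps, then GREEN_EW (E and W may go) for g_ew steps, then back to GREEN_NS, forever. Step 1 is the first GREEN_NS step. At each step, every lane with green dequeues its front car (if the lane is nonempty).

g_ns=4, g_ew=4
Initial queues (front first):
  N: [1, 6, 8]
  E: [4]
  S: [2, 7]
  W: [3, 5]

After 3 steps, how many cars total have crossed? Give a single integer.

Answer: 5

Derivation:
Step 1 [NS]: N:car1-GO,E:wait,S:car2-GO,W:wait | queues: N=2 E=1 S=1 W=2
Step 2 [NS]: N:car6-GO,E:wait,S:car7-GO,W:wait | queues: N=1 E=1 S=0 W=2
Step 3 [NS]: N:car8-GO,E:wait,S:empty,W:wait | queues: N=0 E=1 S=0 W=2
Cars crossed by step 3: 5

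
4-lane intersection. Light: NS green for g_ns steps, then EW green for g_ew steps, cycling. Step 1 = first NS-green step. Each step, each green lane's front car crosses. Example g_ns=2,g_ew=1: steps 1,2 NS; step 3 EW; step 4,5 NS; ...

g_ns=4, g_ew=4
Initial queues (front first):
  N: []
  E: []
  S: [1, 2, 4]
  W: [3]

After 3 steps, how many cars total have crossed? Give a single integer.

Answer: 3

Derivation:
Step 1 [NS]: N:empty,E:wait,S:car1-GO,W:wait | queues: N=0 E=0 S=2 W=1
Step 2 [NS]: N:empty,E:wait,S:car2-GO,W:wait | queues: N=0 E=0 S=1 W=1
Step 3 [NS]: N:empty,E:wait,S:car4-GO,W:wait | queues: N=0 E=0 S=0 W=1
Cars crossed by step 3: 3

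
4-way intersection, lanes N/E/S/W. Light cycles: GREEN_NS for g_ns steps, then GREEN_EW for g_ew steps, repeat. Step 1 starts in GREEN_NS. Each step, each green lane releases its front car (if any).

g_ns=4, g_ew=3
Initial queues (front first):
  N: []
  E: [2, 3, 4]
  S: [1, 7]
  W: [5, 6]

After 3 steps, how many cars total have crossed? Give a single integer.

Answer: 2

Derivation:
Step 1 [NS]: N:empty,E:wait,S:car1-GO,W:wait | queues: N=0 E=3 S=1 W=2
Step 2 [NS]: N:empty,E:wait,S:car7-GO,W:wait | queues: N=0 E=3 S=0 W=2
Step 3 [NS]: N:empty,E:wait,S:empty,W:wait | queues: N=0 E=3 S=0 W=2
Cars crossed by step 3: 2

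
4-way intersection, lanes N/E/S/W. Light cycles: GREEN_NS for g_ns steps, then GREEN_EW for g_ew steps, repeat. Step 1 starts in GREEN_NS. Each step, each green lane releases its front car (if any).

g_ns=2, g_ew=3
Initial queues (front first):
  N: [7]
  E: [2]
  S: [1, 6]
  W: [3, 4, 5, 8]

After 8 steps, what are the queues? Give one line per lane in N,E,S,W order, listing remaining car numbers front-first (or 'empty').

Step 1 [NS]: N:car7-GO,E:wait,S:car1-GO,W:wait | queues: N=0 E=1 S=1 W=4
Step 2 [NS]: N:empty,E:wait,S:car6-GO,W:wait | queues: N=0 E=1 S=0 W=4
Step 3 [EW]: N:wait,E:car2-GO,S:wait,W:car3-GO | queues: N=0 E=0 S=0 W=3
Step 4 [EW]: N:wait,E:empty,S:wait,W:car4-GO | queues: N=0 E=0 S=0 W=2
Step 5 [EW]: N:wait,E:empty,S:wait,W:car5-GO | queues: N=0 E=0 S=0 W=1
Step 6 [NS]: N:empty,E:wait,S:empty,W:wait | queues: N=0 E=0 S=0 W=1
Step 7 [NS]: N:empty,E:wait,S:empty,W:wait | queues: N=0 E=0 S=0 W=1
Step 8 [EW]: N:wait,E:empty,S:wait,W:car8-GO | queues: N=0 E=0 S=0 W=0

N: empty
E: empty
S: empty
W: empty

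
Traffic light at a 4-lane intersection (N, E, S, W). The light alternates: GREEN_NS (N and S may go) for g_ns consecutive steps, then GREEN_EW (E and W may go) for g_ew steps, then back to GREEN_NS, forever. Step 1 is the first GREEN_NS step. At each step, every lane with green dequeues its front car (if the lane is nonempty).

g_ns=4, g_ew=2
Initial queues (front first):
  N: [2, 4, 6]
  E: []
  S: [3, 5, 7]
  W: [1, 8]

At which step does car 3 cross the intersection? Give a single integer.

Step 1 [NS]: N:car2-GO,E:wait,S:car3-GO,W:wait | queues: N=2 E=0 S=2 W=2
Step 2 [NS]: N:car4-GO,E:wait,S:car5-GO,W:wait | queues: N=1 E=0 S=1 W=2
Step 3 [NS]: N:car6-GO,E:wait,S:car7-GO,W:wait | queues: N=0 E=0 S=0 W=2
Step 4 [NS]: N:empty,E:wait,S:empty,W:wait | queues: N=0 E=0 S=0 W=2
Step 5 [EW]: N:wait,E:empty,S:wait,W:car1-GO | queues: N=0 E=0 S=0 W=1
Step 6 [EW]: N:wait,E:empty,S:wait,W:car8-GO | queues: N=0 E=0 S=0 W=0
Car 3 crosses at step 1

1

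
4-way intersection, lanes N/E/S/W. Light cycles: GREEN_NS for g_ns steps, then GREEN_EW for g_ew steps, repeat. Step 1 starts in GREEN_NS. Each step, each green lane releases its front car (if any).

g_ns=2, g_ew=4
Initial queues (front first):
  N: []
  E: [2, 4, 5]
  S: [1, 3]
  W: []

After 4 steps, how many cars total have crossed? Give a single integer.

Step 1 [NS]: N:empty,E:wait,S:car1-GO,W:wait | queues: N=0 E=3 S=1 W=0
Step 2 [NS]: N:empty,E:wait,S:car3-GO,W:wait | queues: N=0 E=3 S=0 W=0
Step 3 [EW]: N:wait,E:car2-GO,S:wait,W:empty | queues: N=0 E=2 S=0 W=0
Step 4 [EW]: N:wait,E:car4-GO,S:wait,W:empty | queues: N=0 E=1 S=0 W=0
Cars crossed by step 4: 4

Answer: 4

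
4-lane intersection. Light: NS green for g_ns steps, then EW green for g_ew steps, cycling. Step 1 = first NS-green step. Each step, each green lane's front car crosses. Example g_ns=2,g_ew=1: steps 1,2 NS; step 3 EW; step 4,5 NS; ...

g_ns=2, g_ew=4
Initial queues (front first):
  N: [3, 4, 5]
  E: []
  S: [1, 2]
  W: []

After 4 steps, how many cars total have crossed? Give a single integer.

Answer: 4

Derivation:
Step 1 [NS]: N:car3-GO,E:wait,S:car1-GO,W:wait | queues: N=2 E=0 S=1 W=0
Step 2 [NS]: N:car4-GO,E:wait,S:car2-GO,W:wait | queues: N=1 E=0 S=0 W=0
Step 3 [EW]: N:wait,E:empty,S:wait,W:empty | queues: N=1 E=0 S=0 W=0
Step 4 [EW]: N:wait,E:empty,S:wait,W:empty | queues: N=1 E=0 S=0 W=0
Cars crossed by step 4: 4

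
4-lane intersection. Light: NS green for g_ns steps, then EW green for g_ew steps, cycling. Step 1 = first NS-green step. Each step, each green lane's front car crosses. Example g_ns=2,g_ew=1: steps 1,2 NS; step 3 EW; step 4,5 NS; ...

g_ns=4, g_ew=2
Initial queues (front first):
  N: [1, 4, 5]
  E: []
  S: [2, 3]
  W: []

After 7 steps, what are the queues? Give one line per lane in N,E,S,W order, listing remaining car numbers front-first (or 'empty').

Step 1 [NS]: N:car1-GO,E:wait,S:car2-GO,W:wait | queues: N=2 E=0 S=1 W=0
Step 2 [NS]: N:car4-GO,E:wait,S:car3-GO,W:wait | queues: N=1 E=0 S=0 W=0
Step 3 [NS]: N:car5-GO,E:wait,S:empty,W:wait | queues: N=0 E=0 S=0 W=0

N: empty
E: empty
S: empty
W: empty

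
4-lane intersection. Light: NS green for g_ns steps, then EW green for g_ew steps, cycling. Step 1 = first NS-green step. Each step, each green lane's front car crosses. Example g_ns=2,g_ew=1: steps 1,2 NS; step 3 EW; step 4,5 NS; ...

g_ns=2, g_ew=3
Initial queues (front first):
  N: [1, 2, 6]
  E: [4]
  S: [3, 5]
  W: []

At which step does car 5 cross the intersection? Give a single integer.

Step 1 [NS]: N:car1-GO,E:wait,S:car3-GO,W:wait | queues: N=2 E=1 S=1 W=0
Step 2 [NS]: N:car2-GO,E:wait,S:car5-GO,W:wait | queues: N=1 E=1 S=0 W=0
Step 3 [EW]: N:wait,E:car4-GO,S:wait,W:empty | queues: N=1 E=0 S=0 W=0
Step 4 [EW]: N:wait,E:empty,S:wait,W:empty | queues: N=1 E=0 S=0 W=0
Step 5 [EW]: N:wait,E:empty,S:wait,W:empty | queues: N=1 E=0 S=0 W=0
Step 6 [NS]: N:car6-GO,E:wait,S:empty,W:wait | queues: N=0 E=0 S=0 W=0
Car 5 crosses at step 2

2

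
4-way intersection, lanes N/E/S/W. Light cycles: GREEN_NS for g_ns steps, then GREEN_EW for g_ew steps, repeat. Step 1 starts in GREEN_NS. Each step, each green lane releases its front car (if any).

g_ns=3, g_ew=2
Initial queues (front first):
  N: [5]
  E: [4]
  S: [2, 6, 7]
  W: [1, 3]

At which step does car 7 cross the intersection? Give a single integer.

Step 1 [NS]: N:car5-GO,E:wait,S:car2-GO,W:wait | queues: N=0 E=1 S=2 W=2
Step 2 [NS]: N:empty,E:wait,S:car6-GO,W:wait | queues: N=0 E=1 S=1 W=2
Step 3 [NS]: N:empty,E:wait,S:car7-GO,W:wait | queues: N=0 E=1 S=0 W=2
Step 4 [EW]: N:wait,E:car4-GO,S:wait,W:car1-GO | queues: N=0 E=0 S=0 W=1
Step 5 [EW]: N:wait,E:empty,S:wait,W:car3-GO | queues: N=0 E=0 S=0 W=0
Car 7 crosses at step 3

3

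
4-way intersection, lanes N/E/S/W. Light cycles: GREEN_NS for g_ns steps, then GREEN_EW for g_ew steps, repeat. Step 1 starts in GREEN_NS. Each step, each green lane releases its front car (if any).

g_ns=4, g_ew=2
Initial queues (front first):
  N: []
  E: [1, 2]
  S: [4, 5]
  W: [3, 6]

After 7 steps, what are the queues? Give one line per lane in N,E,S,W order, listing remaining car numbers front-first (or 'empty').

Step 1 [NS]: N:empty,E:wait,S:car4-GO,W:wait | queues: N=0 E=2 S=1 W=2
Step 2 [NS]: N:empty,E:wait,S:car5-GO,W:wait | queues: N=0 E=2 S=0 W=2
Step 3 [NS]: N:empty,E:wait,S:empty,W:wait | queues: N=0 E=2 S=0 W=2
Step 4 [NS]: N:empty,E:wait,S:empty,W:wait | queues: N=0 E=2 S=0 W=2
Step 5 [EW]: N:wait,E:car1-GO,S:wait,W:car3-GO | queues: N=0 E=1 S=0 W=1
Step 6 [EW]: N:wait,E:car2-GO,S:wait,W:car6-GO | queues: N=0 E=0 S=0 W=0

N: empty
E: empty
S: empty
W: empty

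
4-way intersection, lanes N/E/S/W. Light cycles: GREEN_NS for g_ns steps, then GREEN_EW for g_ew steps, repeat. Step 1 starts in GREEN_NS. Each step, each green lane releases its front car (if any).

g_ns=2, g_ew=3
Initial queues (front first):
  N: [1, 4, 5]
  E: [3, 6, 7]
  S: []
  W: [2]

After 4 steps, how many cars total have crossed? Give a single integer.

Answer: 5

Derivation:
Step 1 [NS]: N:car1-GO,E:wait,S:empty,W:wait | queues: N=2 E=3 S=0 W=1
Step 2 [NS]: N:car4-GO,E:wait,S:empty,W:wait | queues: N=1 E=3 S=0 W=1
Step 3 [EW]: N:wait,E:car3-GO,S:wait,W:car2-GO | queues: N=1 E=2 S=0 W=0
Step 4 [EW]: N:wait,E:car6-GO,S:wait,W:empty | queues: N=1 E=1 S=0 W=0
Cars crossed by step 4: 5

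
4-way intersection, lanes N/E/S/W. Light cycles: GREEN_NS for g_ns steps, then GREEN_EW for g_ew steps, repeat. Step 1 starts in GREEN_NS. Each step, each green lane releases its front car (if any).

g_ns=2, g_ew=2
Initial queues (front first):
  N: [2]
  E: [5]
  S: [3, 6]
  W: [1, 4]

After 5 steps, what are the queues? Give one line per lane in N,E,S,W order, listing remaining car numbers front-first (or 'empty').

Step 1 [NS]: N:car2-GO,E:wait,S:car3-GO,W:wait | queues: N=0 E=1 S=1 W=2
Step 2 [NS]: N:empty,E:wait,S:car6-GO,W:wait | queues: N=0 E=1 S=0 W=2
Step 3 [EW]: N:wait,E:car5-GO,S:wait,W:car1-GO | queues: N=0 E=0 S=0 W=1
Step 4 [EW]: N:wait,E:empty,S:wait,W:car4-GO | queues: N=0 E=0 S=0 W=0

N: empty
E: empty
S: empty
W: empty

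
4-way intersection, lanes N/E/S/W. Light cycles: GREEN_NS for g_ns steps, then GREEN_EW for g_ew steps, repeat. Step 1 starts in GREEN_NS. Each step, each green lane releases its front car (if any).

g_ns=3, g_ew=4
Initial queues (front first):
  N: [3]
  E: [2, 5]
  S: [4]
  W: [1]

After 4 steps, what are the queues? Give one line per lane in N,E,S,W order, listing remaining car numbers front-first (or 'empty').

Step 1 [NS]: N:car3-GO,E:wait,S:car4-GO,W:wait | queues: N=0 E=2 S=0 W=1
Step 2 [NS]: N:empty,E:wait,S:empty,W:wait | queues: N=0 E=2 S=0 W=1
Step 3 [NS]: N:empty,E:wait,S:empty,W:wait | queues: N=0 E=2 S=0 W=1
Step 4 [EW]: N:wait,E:car2-GO,S:wait,W:car1-GO | queues: N=0 E=1 S=0 W=0

N: empty
E: 5
S: empty
W: empty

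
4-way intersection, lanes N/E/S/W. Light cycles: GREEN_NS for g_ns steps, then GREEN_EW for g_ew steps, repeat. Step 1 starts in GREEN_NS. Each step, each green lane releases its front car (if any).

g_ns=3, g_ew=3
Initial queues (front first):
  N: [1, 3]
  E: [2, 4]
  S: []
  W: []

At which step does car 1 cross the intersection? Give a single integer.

Step 1 [NS]: N:car1-GO,E:wait,S:empty,W:wait | queues: N=1 E=2 S=0 W=0
Step 2 [NS]: N:car3-GO,E:wait,S:empty,W:wait | queues: N=0 E=2 S=0 W=0
Step 3 [NS]: N:empty,E:wait,S:empty,W:wait | queues: N=0 E=2 S=0 W=0
Step 4 [EW]: N:wait,E:car2-GO,S:wait,W:empty | queues: N=0 E=1 S=0 W=0
Step 5 [EW]: N:wait,E:car4-GO,S:wait,W:empty | queues: N=0 E=0 S=0 W=0
Car 1 crosses at step 1

1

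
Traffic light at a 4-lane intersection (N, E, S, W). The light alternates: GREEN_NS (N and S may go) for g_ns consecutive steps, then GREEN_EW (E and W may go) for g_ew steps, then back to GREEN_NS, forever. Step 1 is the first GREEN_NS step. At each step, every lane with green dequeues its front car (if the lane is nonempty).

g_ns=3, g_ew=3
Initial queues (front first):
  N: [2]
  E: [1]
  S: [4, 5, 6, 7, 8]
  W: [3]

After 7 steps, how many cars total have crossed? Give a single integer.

Step 1 [NS]: N:car2-GO,E:wait,S:car4-GO,W:wait | queues: N=0 E=1 S=4 W=1
Step 2 [NS]: N:empty,E:wait,S:car5-GO,W:wait | queues: N=0 E=1 S=3 W=1
Step 3 [NS]: N:empty,E:wait,S:car6-GO,W:wait | queues: N=0 E=1 S=2 W=1
Step 4 [EW]: N:wait,E:car1-GO,S:wait,W:car3-GO | queues: N=0 E=0 S=2 W=0
Step 5 [EW]: N:wait,E:empty,S:wait,W:empty | queues: N=0 E=0 S=2 W=0
Step 6 [EW]: N:wait,E:empty,S:wait,W:empty | queues: N=0 E=0 S=2 W=0
Step 7 [NS]: N:empty,E:wait,S:car7-GO,W:wait | queues: N=0 E=0 S=1 W=0
Cars crossed by step 7: 7

Answer: 7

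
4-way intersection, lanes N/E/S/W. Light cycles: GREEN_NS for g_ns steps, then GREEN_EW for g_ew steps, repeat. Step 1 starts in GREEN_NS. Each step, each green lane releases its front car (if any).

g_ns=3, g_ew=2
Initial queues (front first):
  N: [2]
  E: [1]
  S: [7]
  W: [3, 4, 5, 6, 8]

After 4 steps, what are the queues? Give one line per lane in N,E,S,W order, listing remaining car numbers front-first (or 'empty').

Step 1 [NS]: N:car2-GO,E:wait,S:car7-GO,W:wait | queues: N=0 E=1 S=0 W=5
Step 2 [NS]: N:empty,E:wait,S:empty,W:wait | queues: N=0 E=1 S=0 W=5
Step 3 [NS]: N:empty,E:wait,S:empty,W:wait | queues: N=0 E=1 S=0 W=5
Step 4 [EW]: N:wait,E:car1-GO,S:wait,W:car3-GO | queues: N=0 E=0 S=0 W=4

N: empty
E: empty
S: empty
W: 4 5 6 8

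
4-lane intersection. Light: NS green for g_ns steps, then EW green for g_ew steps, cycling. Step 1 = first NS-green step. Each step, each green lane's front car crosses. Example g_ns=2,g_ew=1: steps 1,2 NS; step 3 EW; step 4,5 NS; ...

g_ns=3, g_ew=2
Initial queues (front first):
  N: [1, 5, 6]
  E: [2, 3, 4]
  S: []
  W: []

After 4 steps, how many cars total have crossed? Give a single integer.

Answer: 4

Derivation:
Step 1 [NS]: N:car1-GO,E:wait,S:empty,W:wait | queues: N=2 E=3 S=0 W=0
Step 2 [NS]: N:car5-GO,E:wait,S:empty,W:wait | queues: N=1 E=3 S=0 W=0
Step 3 [NS]: N:car6-GO,E:wait,S:empty,W:wait | queues: N=0 E=3 S=0 W=0
Step 4 [EW]: N:wait,E:car2-GO,S:wait,W:empty | queues: N=0 E=2 S=0 W=0
Cars crossed by step 4: 4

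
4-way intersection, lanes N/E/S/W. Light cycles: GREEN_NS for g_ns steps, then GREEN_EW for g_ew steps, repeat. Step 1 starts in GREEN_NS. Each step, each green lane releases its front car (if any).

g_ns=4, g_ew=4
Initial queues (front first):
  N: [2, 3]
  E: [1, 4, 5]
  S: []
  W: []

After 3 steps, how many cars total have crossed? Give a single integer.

Answer: 2

Derivation:
Step 1 [NS]: N:car2-GO,E:wait,S:empty,W:wait | queues: N=1 E=3 S=0 W=0
Step 2 [NS]: N:car3-GO,E:wait,S:empty,W:wait | queues: N=0 E=3 S=0 W=0
Step 3 [NS]: N:empty,E:wait,S:empty,W:wait | queues: N=0 E=3 S=0 W=0
Cars crossed by step 3: 2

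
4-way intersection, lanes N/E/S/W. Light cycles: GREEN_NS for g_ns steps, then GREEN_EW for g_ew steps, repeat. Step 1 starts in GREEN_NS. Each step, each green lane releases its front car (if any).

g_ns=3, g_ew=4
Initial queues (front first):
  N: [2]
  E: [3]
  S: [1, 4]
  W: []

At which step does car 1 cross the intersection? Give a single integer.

Step 1 [NS]: N:car2-GO,E:wait,S:car1-GO,W:wait | queues: N=0 E=1 S=1 W=0
Step 2 [NS]: N:empty,E:wait,S:car4-GO,W:wait | queues: N=0 E=1 S=0 W=0
Step 3 [NS]: N:empty,E:wait,S:empty,W:wait | queues: N=0 E=1 S=0 W=0
Step 4 [EW]: N:wait,E:car3-GO,S:wait,W:empty | queues: N=0 E=0 S=0 W=0
Car 1 crosses at step 1

1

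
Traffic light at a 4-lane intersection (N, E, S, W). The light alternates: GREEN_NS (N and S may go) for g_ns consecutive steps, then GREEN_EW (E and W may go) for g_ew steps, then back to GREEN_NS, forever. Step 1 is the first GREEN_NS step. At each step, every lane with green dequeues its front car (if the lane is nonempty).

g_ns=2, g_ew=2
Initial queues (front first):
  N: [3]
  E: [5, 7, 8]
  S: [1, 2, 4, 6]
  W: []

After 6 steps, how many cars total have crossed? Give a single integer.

Answer: 7

Derivation:
Step 1 [NS]: N:car3-GO,E:wait,S:car1-GO,W:wait | queues: N=0 E=3 S=3 W=0
Step 2 [NS]: N:empty,E:wait,S:car2-GO,W:wait | queues: N=0 E=3 S=2 W=0
Step 3 [EW]: N:wait,E:car5-GO,S:wait,W:empty | queues: N=0 E=2 S=2 W=0
Step 4 [EW]: N:wait,E:car7-GO,S:wait,W:empty | queues: N=0 E=1 S=2 W=0
Step 5 [NS]: N:empty,E:wait,S:car4-GO,W:wait | queues: N=0 E=1 S=1 W=0
Step 6 [NS]: N:empty,E:wait,S:car6-GO,W:wait | queues: N=0 E=1 S=0 W=0
Cars crossed by step 6: 7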